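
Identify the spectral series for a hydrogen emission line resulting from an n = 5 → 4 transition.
Brackett series

The spectral series in hydrogen are named based on the final (lower) energy level:
- Lyman series: n_final = 1 (ultraviolet)
- Balmer series: n_final = 2 (visible/near-UV)
- Paschen series: n_final = 3 (infrared)
- Brackett series: n_final = 4 (infrared)
- Pfund series: n_final = 5 (far infrared)

Since this transition ends at n = 4, it belongs to the Brackett series.

For reference, this 5 → 4 line has photon energy
ΔE = 13.6057 eV × (1/4² - 1/5²) = 0.30612825 eV,
corresponding to wavelength λ = hc/ΔE = 1239.84 eV·nm / 0.30612825 eV = 4050.07 nm in the infrared region.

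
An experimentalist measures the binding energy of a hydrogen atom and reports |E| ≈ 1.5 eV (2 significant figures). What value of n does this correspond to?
n = 3

The exact energy levels follow E_n = -13.6057 eV / n².

The measured value (-1.5 eV) is reported to only 2 significant figures, so we must test candidate n values and see which one matches to that precision.

Candidate energies:
  n = 1:  E = -13.6057/1² = -13.605700 eV
  n = 2:  E = -13.6057/2² = -3.401425 eV
  n = 3:  E = -13.6057/3² = -1.511744 eV  ← matches
  n = 4:  E = -13.6057/4² = -0.850356 eV
  n = 5:  E = -13.6057/5² = -0.544228 eV

Checking against the measurement of -1.5 eV (2 sig figs), only n = 3 agrees:
E_3 = -1.511744 eV, which rounds to -1.5 eV ✓

Therefore n = 3.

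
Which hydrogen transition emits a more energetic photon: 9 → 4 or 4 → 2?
4 → 2

Calculate the energy for each transition:

Transition 9 → 4:
ΔE₁ = |E_4 - E_9| = |-13.6057/4² - (-13.6057/9²)|
ΔE₁ = |-0.85035625 - (-0.16797160)| = 0.68238 eV

Transition 4 → 2:
ΔE₂ = |E_2 - E_4| = |-13.6057/2² - (-13.6057/4²)|
ΔE₂ = |-3.40142500 - (-0.85035625)| = 2.55107 eV

Since 2.55107 eV > 0.68238 eV, the transition 4 → 2 emits the more energetic photon.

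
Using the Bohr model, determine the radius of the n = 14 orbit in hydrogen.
10.3719 nm (or 103.7187 Å)

The Bohr radius formula is:
r_n = n² a₀ / Z

where a₀ = 0.0529177 nm is the Bohr radius.

For H (Z = 1) at n = 14:
r_14 = 14² × 0.0529177 nm / 1
r_14 = 196 × 0.0529177 nm / 1
r_14 = 10.37187 nm / 1
r_14 = 10.3719 nm

The electron orbits at approximately 10.3719 nm from the nucleus.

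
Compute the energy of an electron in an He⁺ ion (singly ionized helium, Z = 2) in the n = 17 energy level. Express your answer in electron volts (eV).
-0.19 eV

The energy levels of a hydrogen-like atom are given by:
E_n = -13.6057 Z² / n² eV  (with Z = 2 for He⁺)

For n = 17:
E_17 = -13.6057 × 2² / 17²
E_17 = -13.6057 × 4 / 289
E_17 = -0.19 eV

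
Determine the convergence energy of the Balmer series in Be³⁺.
54.423 eV

The series limit corresponds to the transition from n = ∞ to n = 2.
This is the highest energy (shortest wavelength) transition in the Balmer series.

E_∞ = 0 eV
E_2 = -13.6057 × 4² / 2² = -54.423 eV

Energy at series limit:
ΔE = E_∞ - E_2 = 0 - (-54.423) = 54.423 eV

This energy equals the ionization energy from the n = 2 state of Be³⁺.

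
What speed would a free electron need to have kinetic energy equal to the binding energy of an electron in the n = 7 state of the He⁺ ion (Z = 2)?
6.25e+05 m/s (or 0.2085% of c)

The binding energy at n = 7 for He⁺ is:
E_7 = -13.6057 × 2²/7² = -1.110669 eV
|E_7| = 1.110669 eV

Convert to Joules:
KE = 1.110669 eV × (1.602177 × 10⁻¹⁹ J/eV) = 1.7795e-19 J

Using KE = ½mv²:
v = √(2·KE/m_e)
v = √(2 × 1.7795e-19 J / 9.10938 × 10⁻³¹ kg)
v = 6.25e+05 m/s

This is approximately 0.2085% the speed of light.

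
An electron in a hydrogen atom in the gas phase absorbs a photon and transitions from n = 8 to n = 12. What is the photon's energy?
0.11811 eV

The energy levels of a hydrogen-like atom are E_n = -13.6057 eV / n².

Energy at n = 8: E_8 = -13.6057 / 8² = -0.21258906 eV
Energy at n = 12: E_12 = -13.6057 / 12² = -0.09448403 eV

The excitation energy is the difference:
ΔE = E_12 - E_8
ΔE = -0.09448403 - (-0.21258906)
ΔE = 0.11811 eV

Since this is positive, energy must be absorbed (photon absorption).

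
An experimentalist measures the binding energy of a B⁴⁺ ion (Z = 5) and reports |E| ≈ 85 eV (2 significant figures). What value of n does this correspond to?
n = 2

The exact energy levels follow E_n = -13.6057 Z² / n² eV with Z = 5.

The measured value (-85 eV) is reported to only 2 significant figures, so we must test candidate n values and see which one matches to that precision.

Candidate energies:
  n = 1:  E = -13.6057 × 5² / 1² = -340.142500 eV
  n = 2:  E = -13.6057 × 5² / 2² = -85.035625 eV  ← matches
  n = 3:  E = -13.6057 × 5² / 3² = -37.793611 eV
  n = 4:  E = -13.6057 × 5² / 4² = -21.258906 eV

Checking against the measurement of -85 eV (2 sig figs), only n = 2 agrees:
E_2 = -85.035625 eV, which rounds to -85 eV ✓

Therefore n = 2.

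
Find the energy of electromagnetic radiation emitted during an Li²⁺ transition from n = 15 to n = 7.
1.95478 eV

The energy levels are E_n = -13.6057 Z² eV / n².

Energy at n = 15: E_15 = -13.6057 × 3² / 15² = -0.54422800 eV
Energy at n = 7: E_7 = -13.6057 × 3² / 7² = -2.49900612 eV

For emission (electron falling to lower state), the photon energy is:
E_photon = E_15 - E_7 = |-0.54422800 - (-2.49900612)|
E_photon = 1.95478 eV

This energy is carried away by the emitted photon.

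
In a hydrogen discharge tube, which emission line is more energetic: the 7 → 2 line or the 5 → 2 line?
7 → 2

Calculate the energy for each transition:

Transition 7 → 2:
ΔE₁ = |E_2 - E_7| = |-13.6057/2² - (-13.6057/7²)|
ΔE₁ = |-3.40142500 - (-0.27766735)| = 3.12376 eV

Transition 5 → 2:
ΔE₂ = |E_2 - E_5| = |-13.6057/2² - (-13.6057/5²)|
ΔE₂ = |-3.40142500 - (-0.54422800)| = 2.85720 eV

Since 3.12376 eV > 2.85720 eV, the transition 7 → 2 emits the more energetic photon.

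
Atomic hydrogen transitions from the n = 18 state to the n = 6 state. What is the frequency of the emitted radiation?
8.123e+13 Hz

First, find the transition energy:
E_18 = -13.6057 / 18² = -0.0419929 eV
E_6 = -13.6057 / 6² = -0.3779361 eV
|ΔE| = |E_6 - E_18| = 0.3359432 eV

Convert to Joules: E = 0.3359432 eV × (1.602177 × 10⁻¹⁹ J/eV) = 5.38240e-20 J

Using E = hf:
f = E/h = 5.38240e-20 J / (6.62607 × 10⁻³⁴ J·s)
f = 8.123e+13 Hz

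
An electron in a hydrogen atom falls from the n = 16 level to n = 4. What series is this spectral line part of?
Brackett series

The spectral series in hydrogen are named based on the final (lower) energy level:
- Lyman series: n_final = 1 (ultraviolet)
- Balmer series: n_final = 2 (visible/near-UV)
- Paschen series: n_final = 3 (infrared)
- Brackett series: n_final = 4 (infrared)
- Pfund series: n_final = 5 (far infrared)

Since this transition ends at n = 4, it belongs to the Brackett series.

For reference, this 16 → 4 line has photon energy
ΔE = 13.6057 eV × (1/4² - 1/16²) = 0.79720898 eV,
corresponding to wavelength λ = hc/ΔE = 1239.84 eV·nm / 0.79720898 eV = 1555.23 nm in the infrared region.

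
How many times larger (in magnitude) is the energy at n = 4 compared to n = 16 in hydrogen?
16.000

Using E_n = -13.6057 Z² / n² eV with Z = 1:

E_4 = -13.6057 / 4² = -13.6057 / 16 = -0.850356250 eV
E_16 = -13.6057 / 16² = -13.6057 / 256 = -0.053147266 eV

The ratio is:
E_4/E_16 = (-0.850356250) / (-0.053147266)
E_4/E_16 = (-13.6057/16) / (-13.6057/256)
E_4/E_16 = 256/16
E_4/E_16 = 16.000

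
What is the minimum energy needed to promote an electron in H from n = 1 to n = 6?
13.228 eV

The energy levels of a hydrogen-like atom are E_n = -13.6057 eV / n².

Energy at n = 1: E_1 = -13.6057 / 1² = -13.605700 eV
Energy at n = 6: E_6 = -13.6057 / 6² = -0.377936 eV

The excitation energy is the difference:
ΔE = E_6 - E_1
ΔE = -0.377936 - (-13.605700)
ΔE = 13.228 eV

Since this is positive, energy must be absorbed (photon absorption).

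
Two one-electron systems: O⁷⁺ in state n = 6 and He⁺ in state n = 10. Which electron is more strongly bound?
O⁷⁺ at n = 6 (E = -24.187911 eV)

Using E_n = -13.6057 Z² / n² eV:

O⁷⁺ (Z = 8) at n = 6:
E = -13.6057 × 8² / 6² = -13.6057 × 64 / 36 = -24.187911111 eV

He⁺ (Z = 2) at n = 10:
E = -13.6057 × 2² / 10² = -13.6057 × 4 / 100 = -0.544228000 eV

Since -24.187911111 eV < -0.544228000 eV,
O⁷⁺ at n = 6 is more tightly bound (requires more energy to ionize).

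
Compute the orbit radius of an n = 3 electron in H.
0.47626 nm (or 4.76259 Å)

The Bohr radius formula is:
r_n = n² a₀ / Z

where a₀ = 0.05291772 nm is the Bohr radius.

For H (Z = 1) at n = 3:
r_3 = 3² × 0.05291772 nm / 1
r_3 = 9 × 0.05291772 nm / 1
r_3 = 0.476259 nm / 1
r_3 = 0.47626 nm

The electron orbits at approximately 0.47626 nm from the nucleus.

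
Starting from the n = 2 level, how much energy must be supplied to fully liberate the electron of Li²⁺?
30.61 eV

The ionization energy is the energy needed to remove the electron completely (n → ∞).

For a hydrogen-like ion with Z = 3, E_n = -13.6057 Z² / n² eV.

At n = 2: E_2 = -13.6057 × 3² / 2² = -30.61283 eV
At n = ∞: E_∞ = 0 eV

Ionization energy = E_∞ - E_2 = 0 - (-30.61283) = 30.61283 eV
Ionization energy ≈ 30.61 eV

This is also called the binding energy of the electron in state n = 2.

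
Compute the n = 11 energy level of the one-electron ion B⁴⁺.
-2.81110 eV

For hydrogen-like ions, the energy levels scale with Z²:
E_n = -13.6057 Z² / n² eV

For B⁴⁺ (Z = 5) at n = 11:
E_11 = -13.6057 × 5² / 11²
E_11 = -13.6057 × 25 / 121
E_11 = -340.1425 / 121
E_11 = -2.81110 eV

The energy is 25 times more negative than hydrogen at the same n due to the stronger nuclear charge.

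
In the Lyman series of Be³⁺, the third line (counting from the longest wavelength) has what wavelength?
6.075 nm

The lines of a series are numbered from the longest wavelength (smallest ΔE) outward; the third line is the transition from n = n_f + 3 to n_f.
The Lyman series has all transitions ending at n_f = 1.

For Be³⁺ (Z = 4), the third line (γ-line) is the jump from n = 4 to n = 1:
E_4 = -13.6057 × 4² / 4² = -13.60570 eV
E_1 = -13.6057 × 4² / 1² = -217.69120 eV
ΔE = E_4 - E_1 = 204.08550 eV

λ = hc/E = 1239.84 eV·nm / 204.08550 eV
λ = 6.075 nm

This is the γ-line of the Lyman series in Be³⁺.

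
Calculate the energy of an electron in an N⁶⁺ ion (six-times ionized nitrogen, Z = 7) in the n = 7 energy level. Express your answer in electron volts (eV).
-13.6057 eV

The energy levels of a hydrogen-like atom are given by:
E_n = -13.6057 Z² / n² eV  (with Z = 7 for N⁶⁺)

For n = 7:
E_7 = -13.6057 × 7² / 7²
E_7 = -13.6057 × 49 / 49
E_7 = -13.6057 eV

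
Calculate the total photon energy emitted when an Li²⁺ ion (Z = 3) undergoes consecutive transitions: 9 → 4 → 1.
120.94 eV

The energy levels of Li²⁺ are E_n = -13.6057 × 3² / n² eV.

First transition (9 → 4):
ΔE₁ = |E_4 - E_9|
ΔE₁ = |-7.65320625 - (-1.51174444)| = 6.14146 eV

Second transition (4 → 1):
ΔE₂ = |E_1 - E_4|
ΔE₂ = |-122.45130000 - (-7.65320625)| = 114.79809 eV

Total energy released:
E_total = ΔE₁ + ΔE₂ = 6.14146 + 114.79809 = 120.94 eV

Note: This equals the direct transition 9 → 1: 120.94 eV ✓
Energy is conserved regardless of the path taken.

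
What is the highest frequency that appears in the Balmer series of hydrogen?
8.22461e+14 Hz

The series limit corresponds to the transition from n = ∞ to n = 2.
This is the highest energy (shortest wavelength) transition in the Balmer series.

E_∞ = 0 eV
E_2 = -13.6057 / 2² = -3.40142500 eV

Energy at series limit:
ΔE = E_∞ - E_2 = 0 - (-3.40142500) = 3.40142500 eV
E = 3.40142500 eV × (1.602177 × 10⁻¹⁹ J/eV) = 5.4496849e-19 J
f = E/h = 5.4496849e-19 J / (6.62607 × 10⁻³⁴ J·s) = 8.22461e+14 Hz

This energy equals the ionization energy from the n = 2 state of hydrogen.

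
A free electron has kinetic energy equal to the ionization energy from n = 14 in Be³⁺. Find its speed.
6.25e+05 m/s (or 0.208497% of c)

The binding energy at n = 14 for Be³⁺ is:
E_14 = -13.6057 × 4²/14² = -1.11066939 eV
|E_14| = 1.11066939 eV

Convert to Joules:
KE = 1.11066939 eV × (1.602177 × 10⁻¹⁹ J/eV) = 1.7795e-19 J

Using KE = ½mv²:
v = √(2·KE/m_e)
v = √(2 × 1.7795e-19 J / 9.10938 × 10⁻³¹ kg)
v = 6.25e+05 m/s

This is approximately 0.208497% the speed of light.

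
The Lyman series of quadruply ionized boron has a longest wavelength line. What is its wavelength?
4.860081 nm

The longest wavelength corresponds to the smallest energy transition in the series.
The Lyman series has all transitions ending at n_f = 1.

For B⁴⁺ (Z = 5), the first line (α-line) is the jump from n = 2 to n = 1:
E_2 = -13.6057 × 5² / 2² = -85.03562500 eV
E_1 = -13.6057 × 5² / 1² = -340.14250000 eV
ΔE = E_2 - E_1 = 255.10687500 eV

λ = hc/E = 1239.84 eV·nm / 255.10687500 eV
λ = 4.860081 nm

This is the α-line of the Lyman series in B⁴⁺.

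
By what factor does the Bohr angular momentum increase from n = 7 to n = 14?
2.00000

In the Bohr model, L_n = nℏ, so the ratio is purely the ratio of quantum numbers:

L_14/L_7 = 14ℏ / 7ℏ = 14/7 = 2.00000

The angular momentum scales linearly with n.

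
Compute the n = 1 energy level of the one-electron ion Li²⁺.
-122.45130 eV

For hydrogen-like ions, the energy levels scale with Z²:
E_n = -13.6057 Z² / n² eV

For Li²⁺ (Z = 3) at n = 1:
E_1 = -13.6057 × 3² / 1²
E_1 = -13.6057 × 9 / 1
E_1 = -122.4513 / 1
E_1 = -122.45130 eV

The energy is 9 times more negative than hydrogen at the same n due to the stronger nuclear charge.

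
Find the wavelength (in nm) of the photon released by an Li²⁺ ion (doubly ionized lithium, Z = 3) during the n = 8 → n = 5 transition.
415.39 nm

First, find the transition energy using E_n = -13.6057 Z² / n² eV:
E_8 = -13.6057 × 3² / 8² = -1.913302 eV
E_5 = -13.6057 × 3² / 5² = -4.898052 eV

Photon energy: |ΔE| = |E_5 - E_8| = 2.984750 eV

Convert to wavelength using E = hc/λ with hc = 1239.84 eV·nm:
λ = hc/E = 1239.84 eV·nm / 2.984750 eV
λ = 415.39 nm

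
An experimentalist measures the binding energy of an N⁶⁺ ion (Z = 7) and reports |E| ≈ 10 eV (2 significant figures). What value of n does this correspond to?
n = 8

The exact energy levels follow E_n = -13.6057 Z² / n² eV with Z = 7.

The measured value (-10 eV) is reported to only 2 significant figures, so we must test candidate n values and see which one matches to that precision.

Candidate energies:
  n = 6:  E = -13.6057 × 7² / 6² = -18.51887 eV
  n = 7:  E = -13.6057 × 7² / 7² = -13.60570 eV
  n = 8:  E = -13.6057 × 7² / 8² = -10.41686 eV  ← matches
  n = 9:  E = -13.6057 × 7² / 9² = -8.23061 eV
  n = 10:  E = -13.6057 × 7² / 10² = -6.66679 eV

Checking against the measurement of -10 eV (2 sig figs), only n = 8 agrees:
E_8 = -10.41686 eV, which rounds to -10 eV ✓

Therefore n = 8.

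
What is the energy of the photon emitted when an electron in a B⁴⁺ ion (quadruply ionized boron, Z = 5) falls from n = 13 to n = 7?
4.929 eV

The energy levels are E_n = -13.6057 Z² eV / n².

Energy at n = 13: E_13 = -13.6057 × 5² / 13² = -2.012678 eV
Energy at n = 7: E_7 = -13.6057 × 5² / 7² = -6.941684 eV

For emission (electron falling to lower state), the photon energy is:
E_photon = E_13 - E_7 = |-2.012678 - (-6.941684)|
E_photon = 4.929 eV

This energy is carried away by the emitted photon.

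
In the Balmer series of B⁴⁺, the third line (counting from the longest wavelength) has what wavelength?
17.36 nm

The lines of a series are numbered from the longest wavelength (smallest ΔE) outward; the third line is the transition from n = n_f + 3 to n_f.
The Balmer series has all transitions ending at n_f = 2.

For B⁴⁺ (Z = 5), the third line (γ-line) is the jump from n = 5 to n = 2:
E_5 = -13.6057 × 5² / 5² = -13.6057 eV
E_2 = -13.6057 × 5² / 2² = -85.0356 eV
ΔE = E_5 - E_2 = 71.4299 eV

λ = hc/E = 1239.84 eV·nm / 71.4299 eV
λ = 17.36 nm

This is the γ-line of the Balmer series in B⁴⁺.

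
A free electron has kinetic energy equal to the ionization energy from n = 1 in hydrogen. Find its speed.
2.188e+06 m/s (or 0.72974% of c)

The binding energy at n = 1 for hydrogen is:
E_1 = -13.6057/1² = -13.6057000 eV
|E_1| = 13.6057000 eV

Convert to Joules:
KE = 13.6057000 eV × (1.602177 × 10⁻¹⁹ J/eV) = 2.17987e-18 J

Using KE = ½mv²:
v = √(2·KE/m_e)
v = √(2 × 2.17987e-18 J / 9.10938 × 10⁻³¹ kg)
v = 2.188e+06 m/s

This is approximately 0.72974% the speed of light.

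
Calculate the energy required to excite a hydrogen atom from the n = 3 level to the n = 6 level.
1.133808 eV

The energy levels of a hydrogen-like atom are E_n = -13.6057 eV / n².

Energy at n = 3: E_3 = -13.6057 / 3² = -1.511744444 eV
Energy at n = 6: E_6 = -13.6057 / 6² = -0.377936111 eV

The excitation energy is the difference:
ΔE = E_6 - E_3
ΔE = -0.377936111 - (-1.511744444)
ΔE = 1.133808 eV

Since this is positive, energy must be absorbed (photon absorption).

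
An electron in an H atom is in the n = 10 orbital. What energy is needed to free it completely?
0.1361 eV

The ionization energy is the energy needed to remove the electron completely (n → ∞).

For hydrogen, E_n = -13.6057 eV / n².

At n = 10: E_10 = -13.6057 / 10² = -0.1360570 eV
At n = ∞: E_∞ = 0 eV

Ionization energy = E_∞ - E_10 = 0 - (-0.1360570) = 0.1360570 eV
Ionization energy ≈ 0.1361 eV

This is also called the binding energy of the electron in state n = 10.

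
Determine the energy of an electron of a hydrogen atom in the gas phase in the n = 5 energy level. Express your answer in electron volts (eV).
-0.54 eV

The energy levels of a hydrogen-like atom are given by:
E_n = -13.6057 eV / n²

For n = 5:
E_5 = -13.6057 eV / 5²
E_5 = -13.6057 eV / 25
E_5 = -0.54 eV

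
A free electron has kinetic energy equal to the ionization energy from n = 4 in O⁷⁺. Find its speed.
4.38e+06 m/s (or 1.45947% of c)

The binding energy at n = 4 for O⁷⁺ is:
E_4 = -13.6057 × 8²/4² = -54.4228000 eV
|E_4| = 54.4228000 eV

Convert to Joules:
KE = 54.4228000 eV × (1.602177 × 10⁻¹⁹ J/eV) = 8.7195e-18 J

Using KE = ½mv²:
v = √(2·KE/m_e)
v = √(2 × 8.7195e-18 J / 9.10938 × 10⁻³¹ kg)
v = 4.38e+06 m/s

This is approximately 1.45947% the speed of light.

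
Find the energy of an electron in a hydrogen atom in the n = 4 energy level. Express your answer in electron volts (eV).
-0.85 eV

The energy levels of a hydrogen-like atom are given by:
E_n = -13.6057 eV / n²

For n = 4:
E_4 = -13.6057 eV / 4²
E_4 = -13.6057 eV / 16
E_4 = -0.85 eV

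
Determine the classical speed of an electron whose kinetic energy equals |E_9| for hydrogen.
2.43e+05 m/s (or 0.081% of c)

The binding energy at n = 9 for hydrogen is:
E_9 = -13.6057/9² = -0.167972 eV
|E_9| = 0.167972 eV

Convert to Joules:
KE = 0.167972 eV × (1.602177 × 10⁻¹⁹ J/eV) = 2.6912e-20 J

Using KE = ½mv²:
v = √(2·KE/m_e)
v = √(2 × 2.6912e-20 J / 9.10938 × 10⁻³¹ kg)
v = 2.43e+05 m/s

This is approximately 0.081% the speed of light.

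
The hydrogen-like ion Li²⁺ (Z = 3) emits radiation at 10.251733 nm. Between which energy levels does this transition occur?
n = 9 → n = 1

First, find the photon energy from the wavelength (hc = 1239.84 eV·nm):
E = hc/λ = 1239.84 eV·nm / 10.251733 nm = 120.93955 eV

The energy levels of Li²⁺ satisfy E_n = -13.6057 × 3² / n² eV, so an emission n_i → n_f releases
ΔE = 13.6057 × 3² × (1/n_f² − 1/n_i²) eV.

Setting ΔE equal to the photon energy:
1/n_f² − 1/n_i² = 120.93955 / (13.6057 × 3²) = 0.98765428

Since 1/n_i² must be positive, we need 1/n_f² > 0.98765428, i.e. n_f ≤ 1. For each allowed n_f, solve n_i = (1/n_f² − 0.98765428)^(−1/2) and check whether it is a whole number:
  n_f = 1: 1/n_i² = 1.00000000 − 0.98765428 = 0.01234572 → n_i = 9.000  → integer, n_i = 9 ✓

Only n_f = 1 gives an integer upper level, n_i = 9.

The transition is from n = 9 to n = 1 (emission).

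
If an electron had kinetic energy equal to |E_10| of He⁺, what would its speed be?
4.375e+05 m/s (or 0.15% of c)

The binding energy at n = 10 for He⁺ is:
E_10 = -13.6057 × 2²/10² = -0.5442280 eV
|E_10| = 0.5442280 eV

Convert to Joules:
KE = 0.5442280 eV × (1.602177 × 10⁻¹⁹ J/eV) = 8.71950e-20 J

Using KE = ½mv²:
v = √(2·KE/m_e)
v = √(2 × 8.71950e-20 J / 9.10938 × 10⁻³¹ kg)
v = 4.375e+05 m/s

This is approximately 0.15% the speed of light.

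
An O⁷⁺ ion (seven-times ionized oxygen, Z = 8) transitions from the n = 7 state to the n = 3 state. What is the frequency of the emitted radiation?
1.910e+16 Hz

First, find the transition energy:
E_7 = -13.6057 × 8² / 7² = -17.77071020 eV
E_3 = -13.6057 × 8² / 3² = -96.75164444 eV
|ΔE| = |E_3 - E_7| = 78.98093424 eV

Convert to Joules: E = 78.98093424 eV × (1.602177 × 10⁻¹⁹ J/eV) = 1.26541e-17 J

Using E = hf:
f = E/h = 1.26541e-17 J / (6.62607 × 10⁻³⁴ J·s)
f = 1.910e+16 Hz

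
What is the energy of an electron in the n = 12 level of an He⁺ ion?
-0.3779 eV

For hydrogen-like ions, the energy levels scale with Z²:
E_n = -13.6057 Z² / n² eV

For He⁺ (Z = 2) at n = 12:
E_12 = -13.6057 × 2² / 12²
E_12 = -13.6057 × 4 / 144
E_12 = -54.4228 / 144
E_12 = -0.3779 eV

The energy is 4 times more negative than hydrogen at the same n due to the stronger nuclear charge.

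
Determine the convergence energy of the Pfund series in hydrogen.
0.54 eV

The series limit corresponds to the transition from n = ∞ to n = 5.
This is the highest energy (shortest wavelength) transition in the Pfund series.

E_∞ = 0 eV
E_5 = -13.6057 / 5² = -0.54 eV

Energy at series limit:
ΔE = E_∞ - E_5 = 0 - (-0.54) = 0.54 eV

This energy equals the ionization energy from the n = 5 state of hydrogen.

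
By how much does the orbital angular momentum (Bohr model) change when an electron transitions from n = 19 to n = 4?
1.58e-33 J·s (or 15ℏ)

In the Bohr model, L_n = nℏ where ℏ = 1.0546e-34 J·s.

L_19 = 19ℏ = 2.0037e-33 J·s
L_4 = 4ℏ = 4.2184e-34 J·s

ΔL = L_19 - L_4 = (19 - 4)ℏ = 15ℏ
ΔL = 15 × 1.0546e-34 J·s = 1.58e-33 J·s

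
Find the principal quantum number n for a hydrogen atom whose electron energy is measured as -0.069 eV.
n = 14

The exact energy levels follow E_n = -13.6057 eV / n².

The measured value (-0.069 eV) is reported to only 2 significant figures, so we must test candidate n values and see which one matches to that precision.

Candidate energies:
  n = 12:  E = -13.6057/12² = -0.094484 eV
  n = 13:  E = -13.6057/13² = -0.080507 eV
  n = 14:  E = -13.6057/14² = -0.069417 eV  ← matches
  n = 15:  E = -13.6057/15² = -0.060470 eV
  n = 16:  E = -13.6057/16² = -0.053147 eV

Checking against the measurement of -0.069 eV (2 sig figs), only n = 14 agrees:
E_14 = -0.069417 eV, which rounds to -0.069 eV ✓

Therefore n = 14.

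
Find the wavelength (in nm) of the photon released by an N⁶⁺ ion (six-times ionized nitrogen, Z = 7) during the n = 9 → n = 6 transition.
120.510164 nm

First, find the transition energy using E_n = -13.6057 Z² / n² eV:
E_9 = -13.6057 × 7² / 9² = -8.230608642 eV
E_6 = -13.6057 × 7² / 6² = -18.518869444 eV

Photon energy: |ΔE| = |E_6 - E_9| = 10.288260802 eV

Convert to wavelength using E = hc/λ with hc = 1239.84 eV·nm:
λ = hc/E = 1239.84 eV·nm / 10.288260802 eV
λ = 120.510164 nm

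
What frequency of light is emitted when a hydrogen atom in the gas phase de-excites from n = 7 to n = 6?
2.424e+13 Hz

First, find the transition energy:
E_7 = -13.6057 / 7² = -0.2776673 eV
E_6 = -13.6057 / 6² = -0.3779361 eV
|ΔE| = |E_6 - E_7| = 0.1002688 eV

Convert to Joules: E = 0.1002688 eV × (1.602177 × 10⁻¹⁹ J/eV) = 1.60648e-20 J

Using E = hf:
f = E/h = 1.60648e-20 J / (6.62607 × 10⁻³⁴ J·s)
f = 2.424e+13 Hz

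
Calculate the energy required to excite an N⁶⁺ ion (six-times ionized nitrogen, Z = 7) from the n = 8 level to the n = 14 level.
7.015 eV

The energy levels of a hydrogen-like atom are E_n = -13.6057 Z² eV / n².

Energy at n = 8: E_8 = -13.6057 × 7² / 8² = -10.416864 eV
Energy at n = 14: E_14 = -13.6057 × 7² / 14² = -3.401425 eV

The excitation energy is the difference:
ΔE = E_14 - E_8
ΔE = -3.401425 - (-10.416864)
ΔE = 7.015 eV

Since this is positive, energy must be absorbed (photon absorption).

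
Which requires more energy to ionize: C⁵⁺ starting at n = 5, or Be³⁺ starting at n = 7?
C⁵⁺ at n = 5 (E = -19.5922 eV)

Using E_n = -13.6057 Z² / n² eV:

C⁵⁺ (Z = 6) at n = 5:
E = -13.6057 × 6² / 5² = -13.6057 × 36 / 25 = -19.5922080 eV

Be³⁺ (Z = 4) at n = 7:
E = -13.6057 × 4² / 7² = -13.6057 × 16 / 49 = -4.4426776 eV

Since -19.5922080 eV < -4.4426776 eV,
C⁵⁺ at n = 5 is more tightly bound (requires more energy to ionize).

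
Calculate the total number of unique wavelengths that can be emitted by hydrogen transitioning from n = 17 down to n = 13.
10

The electron can occupy levels n = 13, 14, ..., 17 during de-excitation — that is m = 17 - 13 + 1 = 5 distinct levels.

The number of distinct spectral lines equals the number of ways to choose 2 of these m levels (each pair gives one possible emission transition):

Number of lines = m(m-1)/2 = 5×4/2 = 10

These correspond to all possible transitions between the 5 levels:
17 → 16, 17 → 15, 17 → 14, 17 → 13, 16 → 15, 16 → 14, 16 → 13, 15 → 14...

Each transition produces a photon with a unique energy (and thus wavelength). This count does not depend on Z.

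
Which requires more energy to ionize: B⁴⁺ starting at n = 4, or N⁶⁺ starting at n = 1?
N⁶⁺ at n = 1 (E = -666.679300 eV)

Using E_n = -13.6057 Z² / n² eV:

B⁴⁺ (Z = 5) at n = 4:
E = -13.6057 × 5² / 4² = -13.6057 × 25 / 16 = -21.258906250 eV

N⁶⁺ (Z = 7) at n = 1:
E = -13.6057 × 7² / 1² = -13.6057 × 49 / 1 = -666.679300000 eV

Since -666.679300000 eV < -21.258906250 eV,
N⁶⁺ at n = 1 is more tightly bound (requires more energy to ionize).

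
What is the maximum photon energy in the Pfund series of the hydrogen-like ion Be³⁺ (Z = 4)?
8.707648 eV

The series limit corresponds to the transition from n = ∞ to n = 5.
This is the highest energy (shortest wavelength) transition in the Pfund series.

E_∞ = 0 eV
E_5 = -13.6057 × 4² / 5² = -8.707648 eV

Energy at series limit:
ΔE = E_∞ - E_5 = 0 - (-8.707648) = 8.707648 eV

This energy equals the ionization energy from the n = 5 state of Be³⁺.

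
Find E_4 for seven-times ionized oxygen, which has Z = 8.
-54.42280 eV

For hydrogen-like ions, the energy levels scale with Z²:
E_n = -13.6057 Z² / n² eV

For O⁷⁺ (Z = 8) at n = 4:
E_4 = -13.6057 × 8² / 4²
E_4 = -13.6057 × 64 / 16
E_4 = -870.7648 / 16
E_4 = -54.42280 eV

The energy is 64 times more negative than hydrogen at the same n due to the stronger nuclear charge.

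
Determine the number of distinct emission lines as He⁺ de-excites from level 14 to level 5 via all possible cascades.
45

The electron can occupy levels n = 5, 6, ..., 14 during de-excitation — that is m = 14 - 5 + 1 = 10 distinct levels.

The number of distinct spectral lines equals the number of ways to choose 2 of these m levels (each pair gives one possible emission transition):

Number of lines = m(m-1)/2 = 10×9/2 = 45

These correspond to all possible transitions between the 10 levels:
14 → 13, 14 → 12, 14 → 11, 14 → 10, 14 → 9, 14 → 8, 14 → 7, 14 → 6...

Each transition produces a photon with a unique energy (and thus wavelength). This count does not depend on Z.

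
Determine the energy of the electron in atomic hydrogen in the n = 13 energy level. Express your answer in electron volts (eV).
-0.08 eV

The energy levels of a hydrogen-like atom are given by:
E_n = -13.6057 eV / n²

For n = 13:
E_13 = -13.6057 eV / 13²
E_13 = -13.6057 eV / 169
E_13 = -0.08 eV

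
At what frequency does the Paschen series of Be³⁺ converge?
5.849e+15 Hz

The series limit corresponds to the transition from n = ∞ to n = 3.
This is the highest energy (shortest wavelength) transition in the Paschen series.

E_∞ = 0 eV
E_3 = -13.6057 × 4² / 3² = -24.18791111 eV

Energy at series limit:
ΔE = E_∞ - E_3 = 0 - (-24.18791111) = 24.18791111 eV
E = 24.18791111 eV × (1.602177 × 10⁻¹⁹ J/eV) = 3.87533e-18 J
f = E/h = 3.87533e-18 J / (6.62607 × 10⁻³⁴ J·s) = 5.849e+15 Hz

This energy equals the ionization energy from the n = 3 state of Be³⁺.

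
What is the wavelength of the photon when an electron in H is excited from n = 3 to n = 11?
886.043 nm

First, find the transition energy using E_n = -13.6057 / n² eV:
E_3 = -13.6057 / 3² = -1.5117444 eV
E_11 = -13.6057 / 11² = -0.1124438 eV

Photon energy: |ΔE| = |E_11 - E_3| = 1.3993006 eV

Convert to wavelength using E = hc/λ with hc = 1239.84 eV·nm:
λ = hc/E = 1239.84 eV·nm / 1.3993006 eV
λ = 886.043 nm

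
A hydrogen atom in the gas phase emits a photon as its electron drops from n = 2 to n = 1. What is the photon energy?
10.204 eV

The energy levels are E_n = -13.6057 eV / n².

Energy at n = 2: E_2 = -13.6057 / 2² = -3.401425 eV
Energy at n = 1: E_1 = -13.6057 / 1² = -13.605700 eV

For emission (electron falling to lower state), the photon energy is:
E_photon = E_2 - E_1 = |-3.401425 - (-13.605700)|
E_photon = 10.204 eV

This energy is carried away by the emitted photon.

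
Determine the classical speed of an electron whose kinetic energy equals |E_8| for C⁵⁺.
1.64077e+06 m/s (or 0.547% of c)

The binding energy at n = 8 for C⁵⁺ is:
E_8 = -13.6057 × 6²/8² = -7.65320625 eV
|E_8| = 7.65320625 eV

Convert to Joules:
KE = 7.65320625 eV × (1.602177 × 10⁻¹⁹ J/eV) = 1.2261791e-18 J

Using KE = ½mv²:
v = √(2·KE/m_e)
v = √(2 × 1.2261791e-18 J / 9.10938 × 10⁻³¹ kg)
v = 1.64077e+06 m/s

This is approximately 0.547% the speed of light.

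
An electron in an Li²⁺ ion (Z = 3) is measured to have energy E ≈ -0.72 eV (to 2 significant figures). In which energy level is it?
n = 13

The exact energy levels follow E_n = -13.6057 Z² / n² eV with Z = 3.

The measured value (-0.72 eV) is reported to only 2 significant figures, so we must test candidate n values and see which one matches to that precision.

Candidate energies:
  n = 11:  E = -13.6057 × 3² / 11² = -1.01199 eV
  n = 12:  E = -13.6057 × 3² / 12² = -0.85036 eV
  n = 13:  E = -13.6057 × 3² / 13² = -0.72456 eV  ← matches
  n = 14:  E = -13.6057 × 3² / 14² = -0.62475 eV
  n = 15:  E = -13.6057 × 3² / 15² = -0.54423 eV

Checking against the measurement of -0.72 eV (2 sig figs), only n = 13 agrees:
E_13 = -0.72456 eV, which rounds to -0.72 eV ✓

Therefore n = 13.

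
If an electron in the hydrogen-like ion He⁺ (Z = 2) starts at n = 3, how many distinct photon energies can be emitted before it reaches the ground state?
3

The electron can occupy levels n = 1, 2, ..., 3 during de-excitation — that is m = 3 - 1 + 1 = 3 distinct levels.

The number of distinct spectral lines equals the number of ways to choose 2 of these m levels (each pair gives one possible emission transition):

Number of lines = m(m-1)/2 = 3×2/2 = 3

These correspond to all possible transitions between the 3 levels:
3 → 2, 3 → 1, 2 → 1

Each transition produces a photon with a unique energy (and thus wavelength). This count does not depend on Z.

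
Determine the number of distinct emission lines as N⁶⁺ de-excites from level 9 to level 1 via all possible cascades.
36

The electron can occupy levels n = 1, 2, ..., 9 during de-excitation — that is m = 9 - 1 + 1 = 9 distinct levels.

The number of distinct spectral lines equals the number of ways to choose 2 of these m levels (each pair gives one possible emission transition):

Number of lines = m(m-1)/2 = 9×8/2 = 36

These correspond to all possible transitions between the 9 levels:
9 → 8, 9 → 7, 9 → 6, 9 → 5, 9 → 4, 9 → 3, 9 → 2, 9 → 1...

Each transition produces a photon with a unique energy (and thus wavelength). This count does not depend on Z.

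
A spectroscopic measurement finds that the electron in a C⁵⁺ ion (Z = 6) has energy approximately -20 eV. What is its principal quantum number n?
n = 5

The exact energy levels follow E_n = -13.6057 Z² / n² eV with Z = 6.

The measured value (-20 eV) is reported to only 2 significant figures, so we must test candidate n values and see which one matches to that precision.

Candidate energies:
  n = 3:  E = -13.6057 × 6² / 3² = -54.42280 eV
  n = 4:  E = -13.6057 × 6² / 4² = -30.61283 eV
  n = 5:  E = -13.6057 × 6² / 5² = -19.59221 eV  ← matches
  n = 6:  E = -13.6057 × 6² / 6² = -13.60570 eV
  n = 7:  E = -13.6057 × 6² / 7² = -9.99602 eV

Checking against the measurement of -20 eV (2 sig figs), only n = 5 agrees:
E_5 = -19.59221 eV, which rounds to -20 eV ✓

Therefore n = 5.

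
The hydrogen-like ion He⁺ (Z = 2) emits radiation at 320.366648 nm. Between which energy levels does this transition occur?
n = 5 → n = 3

First, find the photon energy from the wavelength (hc = 1239.84 eV·nm):
E = hc/λ = 1239.84 eV·nm / 320.366648 nm = 3.8700658 eV

The energy levels of He⁺ satisfy E_n = -13.6057 × 2² / n² eV, so an emission n_i → n_f releases
ΔE = 13.6057 × 2² × (1/n_f² − 1/n_i²) eV.

Setting ΔE equal to the photon energy:
1/n_f² − 1/n_i² = 3.8700658 / (13.6057 × 2²) = 0.071111112

Since 1/n_i² must be positive, we need 1/n_f² > 0.071111112, i.e. n_f ≤ 3. For each allowed n_f, solve n_i = (1/n_f² − 0.071111112)^(−1/2) and check whether it is a whole number:
  n_f = 1: 1/n_i² = 1.000000000 − 0.071111112 = 0.928888888 → n_i = 1.038  (not an integer) ✗
  n_f = 2: 1/n_i² = 0.250000000 − 0.071111112 = 0.178888888 → n_i = 2.364  (not an integer) ✗
  n_f = 3: 1/n_i² = 0.111111111 − 0.071111112 = 0.039999999 → n_i = 5.000  → integer, n_i = 5 ✓

Only n_f = 3 gives an integer upper level, n_i = 5.

The transition is from n = 5 to n = 3 (emission).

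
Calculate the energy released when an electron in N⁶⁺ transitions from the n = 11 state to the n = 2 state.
161.160079 eV

The energy levels are E_n = -13.6057 Z² eV / n².

Energy at n = 11: E_11 = -13.6057 × 7² / 11² = -5.509746281 eV
Energy at n = 2: E_2 = -13.6057 × 7² / 2² = -166.669825000 eV

For emission (electron falling to lower state), the photon energy is:
E_photon = E_11 - E_2 = |-5.509746281 - (-166.669825000)|
E_photon = 161.160079 eV

This energy is carried away by the emitted photon.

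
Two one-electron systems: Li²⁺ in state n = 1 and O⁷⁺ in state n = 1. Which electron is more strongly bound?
O⁷⁺ at n = 1 (E = -870.76480 eV)

Using E_n = -13.6057 Z² / n² eV:

Li²⁺ (Z = 3) at n = 1:
E = -13.6057 × 3² / 1² = -13.6057 × 9 / 1 = -122.45130000 eV

O⁷⁺ (Z = 8) at n = 1:
E = -13.6057 × 8² / 1² = -13.6057 × 64 / 1 = -870.76480000 eV

Since -870.76480000 eV < -122.45130000 eV,
O⁷⁺ at n = 1 is more tightly bound (requires more energy to ionize).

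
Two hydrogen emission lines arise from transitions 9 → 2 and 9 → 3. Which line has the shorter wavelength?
9 → 2

Calculate the energy for each transition:

Transition 9 → 2:
ΔE₁ = |E_2 - E_9| = |-13.6057/2² - (-13.6057/9²)|
ΔE₁ = |-3.401425000000 - (-0.167971604938)| = 3.233453395 eV

Transition 9 → 3:
ΔE₂ = |E_3 - E_9| = |-13.6057/3² - (-13.6057/9²)|
ΔE₂ = |-1.511744444444 - (-0.167971604938)| = 1.343772840 eV

Since 3.233453395 eV > 1.343772840 eV, the transition 9 → 2 emits the more energetic photon.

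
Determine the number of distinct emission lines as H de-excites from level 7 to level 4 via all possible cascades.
6

The electron can occupy levels n = 4, 5, ..., 7 during de-excitation — that is m = 7 - 4 + 1 = 4 distinct levels.

The number of distinct spectral lines equals the number of ways to choose 2 of these m levels (each pair gives one possible emission transition):

Number of lines = m(m-1)/2 = 4×3/2 = 6

These correspond to all possible transitions between the 4 levels:
7 → 6, 7 → 5, 7 → 4, 6 → 5, 6 → 4, 5 → 4

Each transition produces a photon with a unique energy (and thus wavelength). This count does not depend on Z.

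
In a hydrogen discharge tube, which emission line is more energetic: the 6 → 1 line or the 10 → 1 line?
10 → 1

Calculate the energy for each transition:

Transition 6 → 1:
ΔE₁ = |E_1 - E_6| = |-13.6057/1² - (-13.6057/6²)|
ΔE₁ = |-13.6057000000 - (-0.3779361111)| = 13.2277639 eV

Transition 10 → 1:
ΔE₂ = |E_1 - E_10| = |-13.6057/1² - (-13.6057/10²)|
ΔE₂ = |-13.6057000000 - (-0.1360570000)| = 13.4696430 eV

Since 13.4696430 eV > 13.2277639 eV, the transition 10 → 1 emits the more energetic photon.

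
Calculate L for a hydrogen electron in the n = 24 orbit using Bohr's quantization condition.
2.531e-33 J·s (or 24ℏ)

In the Bohr model, angular momentum is quantized:
L = nℏ

where ℏ = h/(2π) = 1.05457e-34 J·s

For n = 24:
L = 24 × 1.05457e-34 J·s
L = 2.531e-33 J·s

This can also be written as L = 24ℏ.
The angular momentum is an integer multiple of the reduced Planck constant.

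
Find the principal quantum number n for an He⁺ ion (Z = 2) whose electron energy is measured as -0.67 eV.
n = 9

The exact energy levels follow E_n = -13.6057 Z² / n² eV with Z = 2.

The measured value (-0.67 eV) is reported to only 2 significant figures, so we must test candidate n values and see which one matches to that precision.

Candidate energies:
  n = 7:  E = -13.6057 × 2² / 7² = -1.11067 eV
  n = 8:  E = -13.6057 × 2² / 8² = -0.85036 eV
  n = 9:  E = -13.6057 × 2² / 9² = -0.67189 eV  ← matches
  n = 10:  E = -13.6057 × 2² / 10² = -0.54423 eV
  n = 11:  E = -13.6057 × 2² / 11² = -0.44978 eV

Checking against the measurement of -0.67 eV (2 sig figs), only n = 9 agrees:
E_9 = -0.67189 eV, which rounds to -0.67 eV ✓

Therefore n = 9.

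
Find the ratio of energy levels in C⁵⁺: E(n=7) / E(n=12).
2.939

Using E_n = -13.6057 Z² / n² eV with Z = 6:

E_7 = -13.6057 × 6² / 7² = -489.8052 / 49 = -9.996024490 eV
E_12 = -13.6057 × 6² / 12² = -489.8052 / 144 = -3.401425000 eV

The ratio is:
E_7/E_12 = (-9.996024490) / (-3.401425000)
E_7/E_12 = (-489.8052/49) / (-489.8052/144)
E_7/E_12 = 144/49
E_7/E_12 = 2.939
(Note: the Z² factors cancel in the ratio.)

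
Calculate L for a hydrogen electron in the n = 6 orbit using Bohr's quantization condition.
6.32743e-34 J·s (or 6ℏ)

In the Bohr model, angular momentum is quantized:
L = nℏ

where ℏ = h/(2π) = 1.0545718e-34 J·s

For n = 6:
L = 6 × 1.0545718e-34 J·s
L = 6.32743e-34 J·s

This can also be written as L = 6ℏ.
The angular momentum is an integer multiple of the reduced Planck constant.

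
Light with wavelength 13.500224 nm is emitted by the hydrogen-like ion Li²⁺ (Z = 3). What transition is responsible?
n = 2 → n = 1

First, find the photon energy from the wavelength (hc = 1239.84 eV·nm):
E = hc/λ = 1239.84 eV·nm / 13.500224 nm = 91.838476 eV

The energy levels of Li²⁺ satisfy E_n = -13.6057 × 3² / n² eV, so an emission n_i → n_f releases
ΔE = 13.6057 × 3² × (1/n_f² − 1/n_i²) eV.

Setting ΔE equal to the photon energy:
1/n_f² − 1/n_i² = 91.838476 / (13.6057 × 3²) = 0.75000001

Since 1/n_i² must be positive, we need 1/n_f² > 0.75000001, i.e. n_f ≤ 1. For each allowed n_f, solve n_i = (1/n_f² − 0.75000001)^(−1/2) and check whether it is a whole number:
  n_f = 1: 1/n_i² = 1.00000000 − 0.75000001 = 0.24999999 → n_i = 2.000  → integer, n_i = 2 ✓

Only n_f = 1 gives an integer upper level, n_i = 2.

The transition is from n = 2 to n = 1 (emission).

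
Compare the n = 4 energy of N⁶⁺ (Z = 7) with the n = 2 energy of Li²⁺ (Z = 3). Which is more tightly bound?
N⁶⁺ at n = 4 (E = -41.66746 eV)

Using E_n = -13.6057 Z² / n² eV:

N⁶⁺ (Z = 7) at n = 4:
E = -13.6057 × 7² / 4² = -13.6057 × 49 / 16 = -41.66745625 eV

Li²⁺ (Z = 3) at n = 2:
E = -13.6057 × 3² / 2² = -13.6057 × 9 / 4 = -30.61282500 eV

Since -41.66745625 eV < -30.61282500 eV,
N⁶⁺ at n = 4 is more tightly bound (requires more energy to ionize).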